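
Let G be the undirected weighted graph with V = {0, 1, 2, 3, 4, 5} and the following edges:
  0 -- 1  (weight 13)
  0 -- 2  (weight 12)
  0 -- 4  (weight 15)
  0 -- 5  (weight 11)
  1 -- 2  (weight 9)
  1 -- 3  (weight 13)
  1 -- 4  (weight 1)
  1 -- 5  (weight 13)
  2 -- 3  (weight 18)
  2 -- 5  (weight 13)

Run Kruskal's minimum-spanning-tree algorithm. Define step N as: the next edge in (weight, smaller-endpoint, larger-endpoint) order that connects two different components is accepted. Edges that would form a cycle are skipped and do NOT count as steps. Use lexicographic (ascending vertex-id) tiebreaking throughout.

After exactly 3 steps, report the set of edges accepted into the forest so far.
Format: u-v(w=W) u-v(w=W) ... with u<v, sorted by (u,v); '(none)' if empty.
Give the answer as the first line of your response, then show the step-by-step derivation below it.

0-5(w=11) 1-2(w=9) 1-4(w=1)

step 1: add edge 1-4 (w=1); MST = {1-4(w=1)}
step 2: add edge 1-2 (w=9); MST = {1-2(w=9) 1-4(w=1)}
step 3: add edge 0-5 (w=11); MST = {0-5(w=11) 1-2(w=9) 1-4(w=1)}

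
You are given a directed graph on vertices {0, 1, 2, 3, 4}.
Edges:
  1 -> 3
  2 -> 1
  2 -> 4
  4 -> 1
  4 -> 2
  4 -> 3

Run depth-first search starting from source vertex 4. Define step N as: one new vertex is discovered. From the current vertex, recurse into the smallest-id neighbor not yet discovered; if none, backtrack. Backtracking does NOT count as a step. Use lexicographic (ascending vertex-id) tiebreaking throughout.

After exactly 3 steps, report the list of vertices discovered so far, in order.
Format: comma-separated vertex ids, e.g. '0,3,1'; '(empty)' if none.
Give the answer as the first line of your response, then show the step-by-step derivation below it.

4,1,3

step 1: discover 4; path=4; order=4
step 2: discover 1; path=4>1; order=4,1
step 3: discover 3; path=4>1>3; order=4,1,3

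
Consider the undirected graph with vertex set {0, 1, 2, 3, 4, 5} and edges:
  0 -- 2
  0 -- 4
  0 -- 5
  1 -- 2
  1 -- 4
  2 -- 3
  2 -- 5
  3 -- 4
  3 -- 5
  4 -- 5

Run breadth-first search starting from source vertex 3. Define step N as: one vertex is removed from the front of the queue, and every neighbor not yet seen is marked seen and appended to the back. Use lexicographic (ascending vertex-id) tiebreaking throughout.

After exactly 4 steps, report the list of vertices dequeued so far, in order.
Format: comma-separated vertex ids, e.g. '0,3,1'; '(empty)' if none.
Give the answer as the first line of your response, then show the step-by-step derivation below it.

3,2,4,5

step 1: dequeue 3; queue=[2,4,5]; order=3
step 2: dequeue 2; queue=[4,5,0,1]; order=3,2
step 3: dequeue 4; queue=[5,0,1]; order=3,2,4
step 4: dequeue 5; queue=[0,1]; order=3,2,4,5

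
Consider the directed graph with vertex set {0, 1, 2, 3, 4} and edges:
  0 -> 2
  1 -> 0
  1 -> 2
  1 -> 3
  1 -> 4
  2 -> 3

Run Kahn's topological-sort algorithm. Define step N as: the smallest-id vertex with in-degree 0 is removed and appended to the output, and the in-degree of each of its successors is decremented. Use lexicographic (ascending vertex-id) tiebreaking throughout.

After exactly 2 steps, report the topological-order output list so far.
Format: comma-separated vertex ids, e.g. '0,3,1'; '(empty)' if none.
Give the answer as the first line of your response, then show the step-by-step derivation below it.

1,0

step 1: output 1; order=[1]; indeg=(0,0,1,1,0)
step 2: output 0; order=[1,0]; indeg=(0,0,0,1,0)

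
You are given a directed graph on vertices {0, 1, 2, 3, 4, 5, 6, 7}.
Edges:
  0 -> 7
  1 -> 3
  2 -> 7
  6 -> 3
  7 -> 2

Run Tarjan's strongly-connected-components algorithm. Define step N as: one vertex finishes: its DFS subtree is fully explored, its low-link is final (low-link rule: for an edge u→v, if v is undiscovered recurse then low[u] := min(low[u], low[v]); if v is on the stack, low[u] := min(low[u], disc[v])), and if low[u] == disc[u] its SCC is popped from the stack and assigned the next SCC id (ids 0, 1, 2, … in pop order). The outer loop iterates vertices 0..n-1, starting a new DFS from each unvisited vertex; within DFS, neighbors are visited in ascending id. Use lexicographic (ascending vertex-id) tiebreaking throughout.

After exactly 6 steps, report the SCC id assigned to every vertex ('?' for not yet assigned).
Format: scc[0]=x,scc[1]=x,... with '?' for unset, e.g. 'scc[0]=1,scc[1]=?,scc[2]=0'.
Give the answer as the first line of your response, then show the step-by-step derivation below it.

scc[0]=1,scc[1]=3,scc[2]=0,scc[3]=2,scc[4]=4,scc[5]=?,scc[6]=?,scc[7]=0

step 1: low=(low[0]=0,low[1]=?,low[2]=1,low[3]=?,low[4]=?,low[5]=?,low[6]=?,low[7]=1); scc=(scc[0]=?,scc[1]=?,scc[2]=?,scc[3]=?,scc[4]=?,scc[5]=?,scc[6]=?,scc[7]=?)
step 2: low=(low[0]=0,low[1]=?,low[2]=1,low[3]=?,low[4]=?,low[5]=?,low[6]=?,low[7]=1); scc=(scc[0]=?,scc[1]=?,scc[2]=0,scc[3]=?,scc[4]=?,scc[5]=?,scc[6]=?,scc[7]=0)
step 3: low=(low[0]=0,low[1]=?,low[2]=1,low[3]=?,low[4]=?,low[5]=?,low[6]=?,low[7]=1); scc=(scc[0]=1,scc[1]=?,scc[2]=0,scc[3]=?,scc[4]=?,scc[5]=?,scc[6]=?,scc[7]=0)
step 4: low=(low[0]=0,low[1]=3,low[2]=1,low[3]=4,low[4]=?,low[5]=?,low[6]=?,low[7]=1); scc=(scc[0]=1,scc[1]=?,scc[2]=0,scc[3]=2,scc[4]=?,scc[5]=?,scc[6]=?,scc[7]=0)
step 5: low=(low[0]=0,low[1]=3,low[2]=1,low[3]=4,low[4]=?,low[5]=?,low[6]=?,low[7]=1); scc=(scc[0]=1,scc[1]=3,scc[2]=0,scc[3]=2,scc[4]=?,scc[5]=?,scc[6]=?,scc[7]=0)
step 6: low=(low[0]=0,low[1]=3,low[2]=1,low[3]=4,low[4]=5,low[5]=?,low[6]=?,low[7]=1); scc=(scc[0]=1,scc[1]=3,scc[2]=0,scc[3]=2,scc[4]=4,scc[5]=?,scc[6]=?,scc[7]=0)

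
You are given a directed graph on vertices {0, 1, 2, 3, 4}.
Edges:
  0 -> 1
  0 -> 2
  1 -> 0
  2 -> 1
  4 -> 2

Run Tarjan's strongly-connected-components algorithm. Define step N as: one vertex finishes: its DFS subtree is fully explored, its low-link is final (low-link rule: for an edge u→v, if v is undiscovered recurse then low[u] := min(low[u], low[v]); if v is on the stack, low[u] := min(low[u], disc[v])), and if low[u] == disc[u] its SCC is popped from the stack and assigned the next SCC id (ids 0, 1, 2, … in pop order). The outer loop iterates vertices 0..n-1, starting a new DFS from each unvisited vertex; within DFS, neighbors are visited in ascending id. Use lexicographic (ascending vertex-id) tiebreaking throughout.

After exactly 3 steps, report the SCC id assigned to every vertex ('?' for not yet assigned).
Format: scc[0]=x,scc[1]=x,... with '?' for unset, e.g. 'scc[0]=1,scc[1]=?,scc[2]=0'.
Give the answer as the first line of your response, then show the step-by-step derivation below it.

scc[0]=0,scc[1]=0,scc[2]=0,scc[3]=?,scc[4]=?

step 1: low=(low[0]=0,low[1]=0,low[2]=?,low[3]=?,low[4]=?); scc=(scc[0]=?,scc[1]=?,scc[2]=?,scc[3]=?,scc[4]=?)
step 2: low=(low[0]=0,low[1]=0,low[2]=1,low[3]=?,low[4]=?); scc=(scc[0]=?,scc[1]=?,scc[2]=?,scc[3]=?,scc[4]=?)
step 3: low=(low[0]=0,low[1]=0,low[2]=1,low[3]=?,low[4]=?); scc=(scc[0]=0,scc[1]=0,scc[2]=0,scc[3]=?,scc[4]=?)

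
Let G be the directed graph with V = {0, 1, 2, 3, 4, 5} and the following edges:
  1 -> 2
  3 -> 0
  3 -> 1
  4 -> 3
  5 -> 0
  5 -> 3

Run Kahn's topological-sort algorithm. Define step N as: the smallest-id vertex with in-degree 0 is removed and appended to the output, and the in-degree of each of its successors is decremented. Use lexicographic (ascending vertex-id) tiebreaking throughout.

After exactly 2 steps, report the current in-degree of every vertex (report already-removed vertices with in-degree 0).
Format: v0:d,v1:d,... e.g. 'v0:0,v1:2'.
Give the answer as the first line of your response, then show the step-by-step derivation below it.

v0:1,v1:1,v2:1,v3:0,v4:0,v5:0

step 1: output 4; order=[4]; indeg=(2,1,1,1,0,0)
step 2: output 5; order=[4,5]; indeg=(1,1,1,0,0,0)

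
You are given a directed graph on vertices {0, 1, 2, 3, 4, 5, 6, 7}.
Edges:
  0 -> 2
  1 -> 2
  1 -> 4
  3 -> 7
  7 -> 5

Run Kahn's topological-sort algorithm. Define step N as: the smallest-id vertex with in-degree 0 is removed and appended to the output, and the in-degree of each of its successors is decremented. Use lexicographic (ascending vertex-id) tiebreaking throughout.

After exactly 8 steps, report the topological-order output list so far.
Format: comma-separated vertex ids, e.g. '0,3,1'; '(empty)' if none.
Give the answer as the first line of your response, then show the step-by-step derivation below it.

0,1,2,3,4,6,7,5

step 1: output 0; order=[0]; indeg=(0,0,1,0,1,1,0,1)
step 2: output 1; order=[0,1]; indeg=(0,0,0,0,0,1,0,1)
step 3: output 2; order=[0,1,2]; indeg=(0,0,0,0,0,1,0,1)
step 4: output 3; order=[0,1,2,3]; indeg=(0,0,0,0,0,1,0,0)
step 5: output 4; order=[0,1,2,3,4]; indeg=(0,0,0,0,0,1,0,0)
step 6: output 6; order=[0,1,2,3,4,6]; indeg=(0,0,0,0,0,1,0,0)
step 7: output 7; order=[0,1,2,3,4,6,7]; indeg=(0,0,0,0,0,0,0,0)
step 8: output 5; order=[0,1,2,3,4,6,7,5]; indeg=(0,0,0,0,0,0,0,0)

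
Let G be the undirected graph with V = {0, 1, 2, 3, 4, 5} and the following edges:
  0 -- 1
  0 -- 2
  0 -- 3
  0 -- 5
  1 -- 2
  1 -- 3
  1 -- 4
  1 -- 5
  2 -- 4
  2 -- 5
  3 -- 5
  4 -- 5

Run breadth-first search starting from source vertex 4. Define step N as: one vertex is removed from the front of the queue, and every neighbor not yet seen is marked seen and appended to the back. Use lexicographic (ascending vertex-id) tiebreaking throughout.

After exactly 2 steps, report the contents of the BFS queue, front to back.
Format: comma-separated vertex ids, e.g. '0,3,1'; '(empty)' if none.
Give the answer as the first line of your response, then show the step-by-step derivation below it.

2,5,0,3

step 1: dequeue 4; queue=[1,2,5]; order=4
step 2: dequeue 1; queue=[2,5,0,3]; order=4,1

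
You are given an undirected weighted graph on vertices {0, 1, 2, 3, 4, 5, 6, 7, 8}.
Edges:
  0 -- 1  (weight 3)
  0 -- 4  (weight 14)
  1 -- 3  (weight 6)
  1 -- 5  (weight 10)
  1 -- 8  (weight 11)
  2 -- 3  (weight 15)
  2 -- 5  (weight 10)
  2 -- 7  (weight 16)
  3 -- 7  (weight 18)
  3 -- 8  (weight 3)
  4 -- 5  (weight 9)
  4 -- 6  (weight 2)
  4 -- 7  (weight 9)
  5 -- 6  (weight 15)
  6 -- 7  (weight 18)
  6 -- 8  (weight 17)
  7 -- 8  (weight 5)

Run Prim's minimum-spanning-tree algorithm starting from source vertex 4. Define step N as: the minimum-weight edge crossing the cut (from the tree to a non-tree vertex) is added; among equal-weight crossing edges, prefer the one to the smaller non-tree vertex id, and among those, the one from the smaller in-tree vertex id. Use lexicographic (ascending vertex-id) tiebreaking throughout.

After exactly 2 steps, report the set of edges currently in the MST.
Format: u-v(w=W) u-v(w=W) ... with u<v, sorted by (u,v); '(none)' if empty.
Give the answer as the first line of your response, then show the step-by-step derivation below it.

4-5(w=9) 4-6(w=2)

step 1: add edge 4-6 (w=2); MST = {4-6(w=2)}
step 2: add edge 4-5 (w=9); MST = {4-5(w=9) 4-6(w=2)}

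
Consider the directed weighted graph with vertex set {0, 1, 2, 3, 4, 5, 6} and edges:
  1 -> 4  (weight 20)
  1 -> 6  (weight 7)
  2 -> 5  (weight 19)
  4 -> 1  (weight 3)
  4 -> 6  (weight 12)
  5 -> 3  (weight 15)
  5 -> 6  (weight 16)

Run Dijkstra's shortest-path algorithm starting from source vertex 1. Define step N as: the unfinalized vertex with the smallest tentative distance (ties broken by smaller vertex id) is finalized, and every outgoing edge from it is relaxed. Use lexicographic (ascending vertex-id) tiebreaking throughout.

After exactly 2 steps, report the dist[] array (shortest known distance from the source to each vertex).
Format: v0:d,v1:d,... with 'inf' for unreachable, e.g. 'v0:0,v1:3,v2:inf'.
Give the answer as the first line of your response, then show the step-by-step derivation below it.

v0:inf,v1:0,v2:inf,v3:inf,v4:20,v5:inf,v6:7

step 1: dist = v0:inf,v1:0,v2:inf,v3:inf,v4:20,v5:inf,v6:7
step 2: dist = v0:inf,v1:0,v2:inf,v3:inf,v4:20,v5:inf,v6:7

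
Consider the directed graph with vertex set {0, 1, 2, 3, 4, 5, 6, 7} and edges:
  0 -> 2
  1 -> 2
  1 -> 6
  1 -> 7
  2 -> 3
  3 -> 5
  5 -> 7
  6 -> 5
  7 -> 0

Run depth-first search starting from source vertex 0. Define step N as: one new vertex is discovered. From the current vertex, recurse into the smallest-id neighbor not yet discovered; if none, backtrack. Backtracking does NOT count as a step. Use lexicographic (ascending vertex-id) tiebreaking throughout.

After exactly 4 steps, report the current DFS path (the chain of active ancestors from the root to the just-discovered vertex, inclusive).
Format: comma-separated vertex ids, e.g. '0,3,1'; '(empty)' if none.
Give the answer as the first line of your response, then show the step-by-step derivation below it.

0,2,3,5

step 1: discover 0; path=0; order=0
step 2: discover 2; path=0>2; order=0,2
step 3: discover 3; path=0>2>3; order=0,2,3
step 4: discover 5; path=0>2>3>5; order=0,2,3,5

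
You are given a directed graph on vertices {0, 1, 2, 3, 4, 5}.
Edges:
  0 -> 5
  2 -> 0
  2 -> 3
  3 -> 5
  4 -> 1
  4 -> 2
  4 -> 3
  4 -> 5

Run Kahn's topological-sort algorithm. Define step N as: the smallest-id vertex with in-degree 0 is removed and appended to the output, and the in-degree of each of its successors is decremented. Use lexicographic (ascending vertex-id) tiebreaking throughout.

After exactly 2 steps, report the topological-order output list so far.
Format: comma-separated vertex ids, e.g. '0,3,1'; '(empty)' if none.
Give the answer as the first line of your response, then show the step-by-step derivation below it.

4,1

step 1: output 4; order=[4]; indeg=(1,0,0,1,0,2)
step 2: output 1; order=[4,1]; indeg=(1,0,0,1,0,2)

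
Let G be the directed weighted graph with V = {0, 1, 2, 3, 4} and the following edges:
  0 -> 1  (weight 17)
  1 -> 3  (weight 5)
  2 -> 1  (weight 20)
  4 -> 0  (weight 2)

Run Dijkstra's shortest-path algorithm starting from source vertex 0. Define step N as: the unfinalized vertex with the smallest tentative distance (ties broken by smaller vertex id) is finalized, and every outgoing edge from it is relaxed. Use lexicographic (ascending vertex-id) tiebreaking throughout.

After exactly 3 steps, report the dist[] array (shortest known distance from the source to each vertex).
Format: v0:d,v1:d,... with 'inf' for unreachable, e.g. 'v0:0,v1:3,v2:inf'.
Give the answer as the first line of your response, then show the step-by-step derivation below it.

v0:0,v1:17,v2:inf,v3:22,v4:inf

step 1: dist = v0:0,v1:17,v2:inf,v3:inf,v4:inf
step 2: dist = v0:0,v1:17,v2:inf,v3:22,v4:inf
step 3: dist = v0:0,v1:17,v2:inf,v3:22,v4:inf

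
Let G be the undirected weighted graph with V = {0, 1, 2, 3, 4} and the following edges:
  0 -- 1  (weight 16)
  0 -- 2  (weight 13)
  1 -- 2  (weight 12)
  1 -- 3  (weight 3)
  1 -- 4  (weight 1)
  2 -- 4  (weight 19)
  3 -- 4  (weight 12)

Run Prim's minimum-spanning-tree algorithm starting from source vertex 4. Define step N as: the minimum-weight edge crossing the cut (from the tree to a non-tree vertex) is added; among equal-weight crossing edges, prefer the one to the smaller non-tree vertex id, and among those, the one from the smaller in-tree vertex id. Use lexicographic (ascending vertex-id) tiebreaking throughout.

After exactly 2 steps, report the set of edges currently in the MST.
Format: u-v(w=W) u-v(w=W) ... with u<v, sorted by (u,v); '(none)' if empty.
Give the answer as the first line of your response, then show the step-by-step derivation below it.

1-3(w=3) 1-4(w=1)

step 1: add edge 1-4 (w=1); MST = {1-4(w=1)}
step 2: add edge 1-3 (w=3); MST = {1-3(w=3) 1-4(w=1)}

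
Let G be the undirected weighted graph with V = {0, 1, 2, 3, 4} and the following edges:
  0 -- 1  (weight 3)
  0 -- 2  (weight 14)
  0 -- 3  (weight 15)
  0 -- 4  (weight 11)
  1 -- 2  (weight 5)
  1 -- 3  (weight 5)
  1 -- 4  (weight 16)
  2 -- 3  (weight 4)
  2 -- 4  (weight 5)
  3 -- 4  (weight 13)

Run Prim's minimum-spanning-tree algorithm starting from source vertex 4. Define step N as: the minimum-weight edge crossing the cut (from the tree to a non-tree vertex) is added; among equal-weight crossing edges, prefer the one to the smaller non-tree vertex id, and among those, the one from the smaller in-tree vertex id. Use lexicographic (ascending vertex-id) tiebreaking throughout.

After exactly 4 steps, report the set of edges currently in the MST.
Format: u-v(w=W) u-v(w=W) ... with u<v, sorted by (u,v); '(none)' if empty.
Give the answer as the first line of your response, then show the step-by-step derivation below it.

0-1(w=3) 1-2(w=5) 2-3(w=4) 2-4(w=5)

step 1: add edge 2-4 (w=5); MST = {2-4(w=5)}
step 2: add edge 2-3 (w=4); MST = {2-3(w=4) 2-4(w=5)}
step 3: add edge 1-2 (w=5); MST = {1-2(w=5) 2-3(w=4) 2-4(w=5)}
step 4: add edge 0-1 (w=3); MST = {0-1(w=3) 1-2(w=5) 2-3(w=4) 2-4(w=5)}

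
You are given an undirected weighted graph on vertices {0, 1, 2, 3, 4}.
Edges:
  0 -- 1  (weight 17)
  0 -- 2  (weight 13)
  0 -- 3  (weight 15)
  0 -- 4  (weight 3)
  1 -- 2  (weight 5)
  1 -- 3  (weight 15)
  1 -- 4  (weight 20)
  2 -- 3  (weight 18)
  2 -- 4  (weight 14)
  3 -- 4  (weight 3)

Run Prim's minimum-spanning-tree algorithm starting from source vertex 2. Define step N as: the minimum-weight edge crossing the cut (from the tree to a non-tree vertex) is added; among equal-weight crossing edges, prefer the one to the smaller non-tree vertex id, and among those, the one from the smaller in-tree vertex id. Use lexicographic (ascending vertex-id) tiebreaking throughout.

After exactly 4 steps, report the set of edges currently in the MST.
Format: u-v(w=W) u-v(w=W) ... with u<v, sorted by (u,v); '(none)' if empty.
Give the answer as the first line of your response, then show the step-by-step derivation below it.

0-2(w=13) 0-4(w=3) 1-2(w=5) 3-4(w=3)

step 1: add edge 1-2 (w=5); MST = {1-2(w=5)}
step 2: add edge 0-2 (w=13); MST = {0-2(w=13) 1-2(w=5)}
step 3: add edge 0-4 (w=3); MST = {0-2(w=13) 0-4(w=3) 1-2(w=5)}
step 4: add edge 3-4 (w=3); MST = {0-2(w=13) 0-4(w=3) 1-2(w=5) 3-4(w=3)}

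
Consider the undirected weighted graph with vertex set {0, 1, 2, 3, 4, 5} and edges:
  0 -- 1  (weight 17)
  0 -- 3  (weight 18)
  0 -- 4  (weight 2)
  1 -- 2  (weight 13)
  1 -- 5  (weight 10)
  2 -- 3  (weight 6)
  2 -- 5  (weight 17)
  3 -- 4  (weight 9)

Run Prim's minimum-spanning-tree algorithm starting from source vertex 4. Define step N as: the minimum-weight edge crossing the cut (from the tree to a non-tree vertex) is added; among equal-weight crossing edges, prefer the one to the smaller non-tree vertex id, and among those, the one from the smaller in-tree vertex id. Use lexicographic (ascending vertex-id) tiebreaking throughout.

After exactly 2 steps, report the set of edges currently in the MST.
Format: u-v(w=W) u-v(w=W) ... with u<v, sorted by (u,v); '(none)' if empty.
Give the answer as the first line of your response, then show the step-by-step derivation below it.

0-4(w=2) 3-4(w=9)

step 1: add edge 0-4 (w=2); MST = {0-4(w=2)}
step 2: add edge 3-4 (w=9); MST = {0-4(w=2) 3-4(w=9)}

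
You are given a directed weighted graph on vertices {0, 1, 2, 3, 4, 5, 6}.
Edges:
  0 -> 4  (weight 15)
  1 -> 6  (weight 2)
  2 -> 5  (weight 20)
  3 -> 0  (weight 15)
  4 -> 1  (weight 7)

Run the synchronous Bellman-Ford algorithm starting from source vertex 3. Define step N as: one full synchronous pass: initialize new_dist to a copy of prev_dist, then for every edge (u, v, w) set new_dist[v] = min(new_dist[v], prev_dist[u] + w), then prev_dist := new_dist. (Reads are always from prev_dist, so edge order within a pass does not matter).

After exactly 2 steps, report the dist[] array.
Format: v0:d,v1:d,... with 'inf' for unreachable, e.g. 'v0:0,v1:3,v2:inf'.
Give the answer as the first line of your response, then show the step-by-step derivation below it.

v0:15,v1:inf,v2:inf,v3:0,v4:30,v5:inf,v6:inf

step 1: dist = v0:15,v1:inf,v2:inf,v3:0,v4:inf,v5:inf,v6:inf
step 2: dist = v0:15,v1:inf,v2:inf,v3:0,v4:30,v5:inf,v6:inf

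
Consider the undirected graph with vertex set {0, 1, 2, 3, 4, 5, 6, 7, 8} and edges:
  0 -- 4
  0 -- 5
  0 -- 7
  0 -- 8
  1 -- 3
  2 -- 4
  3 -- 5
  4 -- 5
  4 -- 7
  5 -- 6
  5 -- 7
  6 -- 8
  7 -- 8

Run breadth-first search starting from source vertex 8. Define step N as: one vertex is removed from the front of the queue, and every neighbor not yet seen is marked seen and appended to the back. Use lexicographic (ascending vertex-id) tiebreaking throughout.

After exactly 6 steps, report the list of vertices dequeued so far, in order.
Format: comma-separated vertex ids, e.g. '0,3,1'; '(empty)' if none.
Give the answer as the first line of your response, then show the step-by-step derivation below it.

8,0,6,7,4,5

step 1: dequeue 8; queue=[0,6,7]; order=8
step 2: dequeue 0; queue=[6,7,4,5]; order=8,0
step 3: dequeue 6; queue=[7,4,5]; order=8,0,6
step 4: dequeue 7; queue=[4,5]; order=8,0,6,7
step 5: dequeue 4; queue=[5,2]; order=8,0,6,7,4
step 6: dequeue 5; queue=[2,3]; order=8,0,6,7,4,5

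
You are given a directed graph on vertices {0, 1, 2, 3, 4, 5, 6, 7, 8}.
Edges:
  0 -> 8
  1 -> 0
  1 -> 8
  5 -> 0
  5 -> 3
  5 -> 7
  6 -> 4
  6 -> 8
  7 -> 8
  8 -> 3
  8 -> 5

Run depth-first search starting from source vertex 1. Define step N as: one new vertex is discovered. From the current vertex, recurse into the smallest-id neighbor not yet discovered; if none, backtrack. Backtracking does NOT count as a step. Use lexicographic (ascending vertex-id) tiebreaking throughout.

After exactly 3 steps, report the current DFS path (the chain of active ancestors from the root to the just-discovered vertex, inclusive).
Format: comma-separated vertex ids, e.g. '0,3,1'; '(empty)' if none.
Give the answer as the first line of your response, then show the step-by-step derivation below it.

1,0,8

step 1: discover 1; path=1; order=1
step 2: discover 0; path=1>0; order=1,0
step 3: discover 8; path=1>0>8; order=1,0,8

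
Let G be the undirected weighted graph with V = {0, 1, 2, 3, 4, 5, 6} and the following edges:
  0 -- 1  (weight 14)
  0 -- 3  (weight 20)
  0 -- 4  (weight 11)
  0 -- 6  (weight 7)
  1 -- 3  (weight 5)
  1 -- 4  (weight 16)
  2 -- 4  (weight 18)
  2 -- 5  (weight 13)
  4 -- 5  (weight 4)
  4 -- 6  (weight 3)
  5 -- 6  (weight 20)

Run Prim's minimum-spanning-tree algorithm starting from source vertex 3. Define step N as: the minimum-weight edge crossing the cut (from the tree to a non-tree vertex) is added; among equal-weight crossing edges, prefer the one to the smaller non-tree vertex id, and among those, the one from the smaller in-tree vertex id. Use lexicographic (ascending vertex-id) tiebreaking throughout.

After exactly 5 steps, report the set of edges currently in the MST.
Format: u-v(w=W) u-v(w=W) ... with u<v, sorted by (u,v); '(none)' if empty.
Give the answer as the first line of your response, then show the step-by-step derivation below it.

0-1(w=14) 0-6(w=7) 1-3(w=5) 4-5(w=4) 4-6(w=3)

step 1: add edge 1-3 (w=5); MST = {1-3(w=5)}
step 2: add edge 0-1 (w=14); MST = {0-1(w=14) 1-3(w=5)}
step 3: add edge 0-6 (w=7); MST = {0-1(w=14) 0-6(w=7) 1-3(w=5)}
step 4: add edge 4-6 (w=3); MST = {0-1(w=14) 0-6(w=7) 1-3(w=5) 4-6(w=3)}
step 5: add edge 4-5 (w=4); MST = {0-1(w=14) 0-6(w=7) 1-3(w=5) 4-5(w=4) 4-6(w=3)}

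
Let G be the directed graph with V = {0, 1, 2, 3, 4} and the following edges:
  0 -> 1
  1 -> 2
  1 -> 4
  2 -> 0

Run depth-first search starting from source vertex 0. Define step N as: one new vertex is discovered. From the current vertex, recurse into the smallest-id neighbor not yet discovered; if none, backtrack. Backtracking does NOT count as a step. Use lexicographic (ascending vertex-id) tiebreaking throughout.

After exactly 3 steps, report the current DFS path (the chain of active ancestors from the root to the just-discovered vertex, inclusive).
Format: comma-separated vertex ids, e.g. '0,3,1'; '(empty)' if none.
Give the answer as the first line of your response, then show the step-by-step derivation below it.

0,1,2

step 1: discover 0; path=0; order=0
step 2: discover 1; path=0>1; order=0,1
step 3: discover 2; path=0>1>2; order=0,1,2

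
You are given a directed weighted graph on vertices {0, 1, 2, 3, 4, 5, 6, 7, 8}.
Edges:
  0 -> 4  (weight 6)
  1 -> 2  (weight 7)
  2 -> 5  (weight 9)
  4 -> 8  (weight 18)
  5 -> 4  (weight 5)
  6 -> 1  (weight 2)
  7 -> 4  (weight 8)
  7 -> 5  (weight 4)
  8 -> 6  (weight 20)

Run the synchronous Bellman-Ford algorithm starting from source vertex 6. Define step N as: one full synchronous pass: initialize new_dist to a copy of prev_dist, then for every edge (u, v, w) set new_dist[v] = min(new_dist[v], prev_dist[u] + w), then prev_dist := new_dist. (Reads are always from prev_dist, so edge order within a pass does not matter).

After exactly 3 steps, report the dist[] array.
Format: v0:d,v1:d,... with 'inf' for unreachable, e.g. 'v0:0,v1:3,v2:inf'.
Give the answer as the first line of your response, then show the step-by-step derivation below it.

v0:inf,v1:2,v2:9,v3:inf,v4:inf,v5:18,v6:0,v7:inf,v8:inf

step 1: dist = v0:inf,v1:2,v2:inf,v3:inf,v4:inf,v5:inf,v6:0,v7:inf,v8:inf
step 2: dist = v0:inf,v1:2,v2:9,v3:inf,v4:inf,v5:inf,v6:0,v7:inf,v8:inf
step 3: dist = v0:inf,v1:2,v2:9,v3:inf,v4:inf,v5:18,v6:0,v7:inf,v8:inf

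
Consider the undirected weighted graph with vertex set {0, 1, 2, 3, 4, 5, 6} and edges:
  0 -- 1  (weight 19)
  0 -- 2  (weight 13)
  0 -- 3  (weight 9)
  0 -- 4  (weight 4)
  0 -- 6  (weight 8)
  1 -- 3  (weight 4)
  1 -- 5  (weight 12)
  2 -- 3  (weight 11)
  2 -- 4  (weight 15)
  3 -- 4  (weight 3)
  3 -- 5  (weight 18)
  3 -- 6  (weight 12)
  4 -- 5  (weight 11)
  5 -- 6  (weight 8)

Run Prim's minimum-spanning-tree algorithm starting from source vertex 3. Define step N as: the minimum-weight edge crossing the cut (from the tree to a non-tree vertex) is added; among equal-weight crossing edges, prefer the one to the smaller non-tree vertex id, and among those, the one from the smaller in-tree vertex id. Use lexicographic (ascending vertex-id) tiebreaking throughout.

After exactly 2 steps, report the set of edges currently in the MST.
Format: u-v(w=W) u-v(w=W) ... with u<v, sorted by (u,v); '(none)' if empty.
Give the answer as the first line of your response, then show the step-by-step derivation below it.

0-4(w=4) 3-4(w=3)

step 1: add edge 3-4 (w=3); MST = {3-4(w=3)}
step 2: add edge 0-4 (w=4); MST = {0-4(w=4) 3-4(w=3)}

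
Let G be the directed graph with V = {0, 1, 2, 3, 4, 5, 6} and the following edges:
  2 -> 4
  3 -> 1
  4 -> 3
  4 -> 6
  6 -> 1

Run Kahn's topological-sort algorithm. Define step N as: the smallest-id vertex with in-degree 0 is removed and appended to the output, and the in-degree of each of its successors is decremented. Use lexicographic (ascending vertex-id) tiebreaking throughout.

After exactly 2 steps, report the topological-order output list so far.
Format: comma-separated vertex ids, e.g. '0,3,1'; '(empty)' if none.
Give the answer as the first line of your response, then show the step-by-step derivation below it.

0,2

step 1: output 0; order=[0]; indeg=(0,2,0,1,1,0,1)
step 2: output 2; order=[0,2]; indeg=(0,2,0,1,0,0,1)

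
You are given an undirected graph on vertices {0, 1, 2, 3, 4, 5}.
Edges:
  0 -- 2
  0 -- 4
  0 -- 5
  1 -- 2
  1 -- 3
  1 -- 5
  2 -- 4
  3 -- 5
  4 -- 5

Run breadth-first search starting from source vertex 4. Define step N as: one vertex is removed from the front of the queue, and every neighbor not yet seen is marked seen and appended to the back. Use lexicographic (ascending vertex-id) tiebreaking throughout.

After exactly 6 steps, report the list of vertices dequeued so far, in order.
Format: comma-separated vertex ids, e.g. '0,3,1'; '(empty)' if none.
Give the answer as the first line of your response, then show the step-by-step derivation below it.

4,0,2,5,1,3

step 1: dequeue 4; queue=[0,2,5]; order=4
step 2: dequeue 0; queue=[2,5]; order=4,0
step 3: dequeue 2; queue=[5,1]; order=4,0,2
step 4: dequeue 5; queue=[1,3]; order=4,0,2,5
step 5: dequeue 1; queue=[3]; order=4,0,2,5,1
step 6: dequeue 3; queue=[(empty)]; order=4,0,2,5,1,3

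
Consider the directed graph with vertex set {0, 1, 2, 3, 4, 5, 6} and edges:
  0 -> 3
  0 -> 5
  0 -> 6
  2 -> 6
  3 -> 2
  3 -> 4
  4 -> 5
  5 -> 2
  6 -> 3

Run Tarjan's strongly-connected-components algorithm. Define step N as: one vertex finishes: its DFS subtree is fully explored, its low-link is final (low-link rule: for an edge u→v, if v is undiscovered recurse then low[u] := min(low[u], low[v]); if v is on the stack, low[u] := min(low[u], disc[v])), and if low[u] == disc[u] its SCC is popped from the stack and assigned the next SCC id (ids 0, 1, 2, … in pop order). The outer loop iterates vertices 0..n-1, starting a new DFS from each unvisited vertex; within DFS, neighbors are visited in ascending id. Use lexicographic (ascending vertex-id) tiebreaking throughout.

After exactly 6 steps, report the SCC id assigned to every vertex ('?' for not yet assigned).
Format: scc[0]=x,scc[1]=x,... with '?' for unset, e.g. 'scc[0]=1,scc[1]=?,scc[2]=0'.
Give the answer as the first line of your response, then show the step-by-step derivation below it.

scc[0]=1,scc[1]=?,scc[2]=0,scc[3]=0,scc[4]=0,scc[5]=0,scc[6]=0

step 1: low=(low[0]=0,low[1]=?,low[2]=2,low[3]=1,low[4]=?,low[5]=?,low[6]=1); scc=(scc[0]=?,scc[1]=?,scc[2]=?,scc[3]=?,scc[4]=?,scc[5]=?,scc[6]=?)
step 2: low=(low[0]=0,low[1]=?,low[2]=1,low[3]=1,low[4]=?,low[5]=?,low[6]=1); scc=(scc[0]=?,scc[1]=?,scc[2]=?,scc[3]=?,scc[4]=?,scc[5]=?,scc[6]=?)
step 3: low=(low[0]=0,low[1]=?,low[2]=1,low[3]=1,low[4]=4,low[5]=2,low[6]=1); scc=(scc[0]=?,scc[1]=?,scc[2]=?,scc[3]=?,scc[4]=?,scc[5]=?,scc[6]=?)
step 4: low=(low[0]=0,low[1]=?,low[2]=1,low[3]=1,low[4]=2,low[5]=2,low[6]=1); scc=(scc[0]=?,scc[1]=?,scc[2]=?,scc[3]=?,scc[4]=?,scc[5]=?,scc[6]=?)
step 5: low=(low[0]=0,low[1]=?,low[2]=1,low[3]=1,low[4]=2,low[5]=2,low[6]=1); scc=(scc[0]=?,scc[1]=?,scc[2]=0,scc[3]=0,scc[4]=0,scc[5]=0,scc[6]=0)
step 6: low=(low[0]=0,low[1]=?,low[2]=1,low[3]=1,low[4]=2,low[5]=2,low[6]=1); scc=(scc[0]=1,scc[1]=?,scc[2]=0,scc[3]=0,scc[4]=0,scc[5]=0,scc[6]=0)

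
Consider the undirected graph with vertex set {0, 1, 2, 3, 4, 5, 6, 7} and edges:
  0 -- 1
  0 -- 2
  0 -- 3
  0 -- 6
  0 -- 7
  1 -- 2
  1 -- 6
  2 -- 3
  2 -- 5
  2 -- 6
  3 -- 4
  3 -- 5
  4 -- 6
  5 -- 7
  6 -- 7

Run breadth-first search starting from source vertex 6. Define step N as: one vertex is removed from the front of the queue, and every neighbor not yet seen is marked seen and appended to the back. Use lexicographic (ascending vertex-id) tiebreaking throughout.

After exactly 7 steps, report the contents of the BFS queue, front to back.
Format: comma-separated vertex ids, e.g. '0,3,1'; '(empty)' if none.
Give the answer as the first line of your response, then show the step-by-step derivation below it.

5

step 1: dequeue 6; queue=[0,1,2,4,7]; order=6
step 2: dequeue 0; queue=[1,2,4,7,3]; order=6,0
step 3: dequeue 1; queue=[2,4,7,3]; order=6,0,1
step 4: dequeue 2; queue=[4,7,3,5]; order=6,0,1,2
step 5: dequeue 4; queue=[7,3,5]; order=6,0,1,2,4
step 6: dequeue 7; queue=[3,5]; order=6,0,1,2,4,7
step 7: dequeue 3; queue=[5]; order=6,0,1,2,4,7,3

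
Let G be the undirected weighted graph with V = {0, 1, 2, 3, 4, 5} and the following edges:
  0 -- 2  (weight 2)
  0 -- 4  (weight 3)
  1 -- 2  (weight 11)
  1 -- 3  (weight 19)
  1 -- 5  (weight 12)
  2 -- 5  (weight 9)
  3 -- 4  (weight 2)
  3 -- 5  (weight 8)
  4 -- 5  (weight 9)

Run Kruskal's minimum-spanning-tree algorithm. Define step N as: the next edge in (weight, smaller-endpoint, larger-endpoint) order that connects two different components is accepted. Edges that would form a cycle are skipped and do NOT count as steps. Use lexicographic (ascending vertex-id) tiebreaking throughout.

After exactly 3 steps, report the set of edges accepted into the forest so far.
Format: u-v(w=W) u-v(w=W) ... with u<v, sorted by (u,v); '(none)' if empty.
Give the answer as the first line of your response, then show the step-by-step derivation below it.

0-2(w=2) 0-4(w=3) 3-4(w=2)

step 1: add edge 0-2 (w=2); MST = {0-2(w=2)}
step 2: add edge 3-4 (w=2); MST = {0-2(w=2) 3-4(w=2)}
step 3: add edge 0-4 (w=3); MST = {0-2(w=2) 0-4(w=3) 3-4(w=2)}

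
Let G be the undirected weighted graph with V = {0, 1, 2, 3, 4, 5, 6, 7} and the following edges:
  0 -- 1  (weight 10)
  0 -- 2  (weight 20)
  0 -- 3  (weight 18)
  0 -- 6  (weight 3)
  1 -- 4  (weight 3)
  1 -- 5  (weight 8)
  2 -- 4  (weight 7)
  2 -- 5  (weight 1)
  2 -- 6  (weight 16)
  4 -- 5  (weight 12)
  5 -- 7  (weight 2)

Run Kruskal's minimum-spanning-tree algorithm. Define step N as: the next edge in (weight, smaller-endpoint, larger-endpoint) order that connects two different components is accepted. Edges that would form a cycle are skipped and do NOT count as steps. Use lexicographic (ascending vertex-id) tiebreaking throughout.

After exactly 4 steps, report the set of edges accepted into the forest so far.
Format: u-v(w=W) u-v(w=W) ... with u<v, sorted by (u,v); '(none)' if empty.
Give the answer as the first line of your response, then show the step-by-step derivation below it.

0-6(w=3) 1-4(w=3) 2-5(w=1) 5-7(w=2)

step 1: add edge 2-5 (w=1); MST = {2-5(w=1)}
step 2: add edge 5-7 (w=2); MST = {2-5(w=1) 5-7(w=2)}
step 3: add edge 0-6 (w=3); MST = {0-6(w=3) 2-5(w=1) 5-7(w=2)}
step 4: add edge 1-4 (w=3); MST = {0-6(w=3) 1-4(w=3) 2-5(w=1) 5-7(w=2)}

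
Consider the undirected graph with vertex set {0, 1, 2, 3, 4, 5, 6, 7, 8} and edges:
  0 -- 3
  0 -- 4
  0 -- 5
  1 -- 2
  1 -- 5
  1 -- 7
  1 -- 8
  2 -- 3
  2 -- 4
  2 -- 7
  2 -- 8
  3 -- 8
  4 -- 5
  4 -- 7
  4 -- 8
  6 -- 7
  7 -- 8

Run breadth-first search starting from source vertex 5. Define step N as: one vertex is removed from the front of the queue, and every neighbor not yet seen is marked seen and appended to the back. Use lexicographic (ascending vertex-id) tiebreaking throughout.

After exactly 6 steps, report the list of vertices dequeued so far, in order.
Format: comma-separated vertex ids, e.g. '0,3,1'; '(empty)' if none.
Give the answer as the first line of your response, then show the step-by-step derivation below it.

5,0,1,4,3,2

step 1: dequeue 5; queue=[0,1,4]; order=5
step 2: dequeue 0; queue=[1,4,3]; order=5,0
step 3: dequeue 1; queue=[4,3,2,7,8]; order=5,0,1
step 4: dequeue 4; queue=[3,2,7,8]; order=5,0,1,4
step 5: dequeue 3; queue=[2,7,8]; order=5,0,1,4,3
step 6: dequeue 2; queue=[7,8]; order=5,0,1,4,3,2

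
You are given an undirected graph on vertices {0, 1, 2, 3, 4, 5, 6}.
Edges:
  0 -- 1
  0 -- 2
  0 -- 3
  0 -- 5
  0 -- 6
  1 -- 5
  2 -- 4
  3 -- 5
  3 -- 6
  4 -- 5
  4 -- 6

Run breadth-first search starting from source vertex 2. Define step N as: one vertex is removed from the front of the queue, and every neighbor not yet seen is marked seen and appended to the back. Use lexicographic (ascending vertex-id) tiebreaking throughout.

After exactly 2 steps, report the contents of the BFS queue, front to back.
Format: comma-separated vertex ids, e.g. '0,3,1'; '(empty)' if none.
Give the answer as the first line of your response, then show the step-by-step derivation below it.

4,1,3,5,6

step 1: dequeue 2; queue=[0,4]; order=2
step 2: dequeue 0; queue=[4,1,3,5,6]; order=2,0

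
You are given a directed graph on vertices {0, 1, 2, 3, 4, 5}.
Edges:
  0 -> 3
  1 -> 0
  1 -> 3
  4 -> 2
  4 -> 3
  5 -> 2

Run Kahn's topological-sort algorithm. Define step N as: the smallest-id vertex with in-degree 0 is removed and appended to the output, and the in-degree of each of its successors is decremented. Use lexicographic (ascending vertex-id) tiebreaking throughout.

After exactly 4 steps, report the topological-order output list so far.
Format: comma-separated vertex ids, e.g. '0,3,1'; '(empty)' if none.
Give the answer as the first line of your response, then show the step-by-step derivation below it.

1,0,4,3

step 1: output 1; order=[1]; indeg=(0,0,2,2,0,0)
step 2: output 0; order=[1,0]; indeg=(0,0,2,1,0,0)
step 3: output 4; order=[1,0,4]; indeg=(0,0,1,0,0,0)
step 4: output 3; order=[1,0,4,3]; indeg=(0,0,1,0,0,0)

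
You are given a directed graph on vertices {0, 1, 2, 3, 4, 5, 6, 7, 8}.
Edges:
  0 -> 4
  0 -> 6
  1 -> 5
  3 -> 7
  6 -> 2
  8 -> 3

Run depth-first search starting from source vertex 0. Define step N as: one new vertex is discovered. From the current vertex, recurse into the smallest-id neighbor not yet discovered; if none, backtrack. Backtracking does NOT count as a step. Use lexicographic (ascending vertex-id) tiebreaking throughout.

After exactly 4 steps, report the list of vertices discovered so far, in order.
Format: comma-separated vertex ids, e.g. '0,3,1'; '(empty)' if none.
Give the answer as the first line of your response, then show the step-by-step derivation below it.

0,4,6,2

step 1: discover 0; path=0; order=0
step 2: discover 4; path=0>4; order=0,4
step 3: discover 6; path=0>6; order=0,4,6
step 4: discover 2; path=0>6>2; order=0,4,6,2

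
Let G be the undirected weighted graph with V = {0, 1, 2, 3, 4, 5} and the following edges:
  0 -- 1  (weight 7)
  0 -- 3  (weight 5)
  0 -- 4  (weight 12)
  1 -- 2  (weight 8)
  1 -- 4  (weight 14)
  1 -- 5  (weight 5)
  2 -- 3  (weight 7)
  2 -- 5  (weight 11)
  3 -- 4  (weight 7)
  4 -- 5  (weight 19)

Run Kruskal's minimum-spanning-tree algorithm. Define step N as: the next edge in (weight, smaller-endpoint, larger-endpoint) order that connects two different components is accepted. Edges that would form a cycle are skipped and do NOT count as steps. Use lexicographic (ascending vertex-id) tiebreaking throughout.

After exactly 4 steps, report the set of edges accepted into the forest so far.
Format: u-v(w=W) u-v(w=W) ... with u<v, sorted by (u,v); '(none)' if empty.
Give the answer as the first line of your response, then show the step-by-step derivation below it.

0-1(w=7) 0-3(w=5) 1-5(w=5) 2-3(w=7)

step 1: add edge 0-3 (w=5); MST = {0-3(w=5)}
step 2: add edge 1-5 (w=5); MST = {0-3(w=5) 1-5(w=5)}
step 3: add edge 0-1 (w=7); MST = {0-1(w=7) 0-3(w=5) 1-5(w=5)}
step 4: add edge 2-3 (w=7); MST = {0-1(w=7) 0-3(w=5) 1-5(w=5) 2-3(w=7)}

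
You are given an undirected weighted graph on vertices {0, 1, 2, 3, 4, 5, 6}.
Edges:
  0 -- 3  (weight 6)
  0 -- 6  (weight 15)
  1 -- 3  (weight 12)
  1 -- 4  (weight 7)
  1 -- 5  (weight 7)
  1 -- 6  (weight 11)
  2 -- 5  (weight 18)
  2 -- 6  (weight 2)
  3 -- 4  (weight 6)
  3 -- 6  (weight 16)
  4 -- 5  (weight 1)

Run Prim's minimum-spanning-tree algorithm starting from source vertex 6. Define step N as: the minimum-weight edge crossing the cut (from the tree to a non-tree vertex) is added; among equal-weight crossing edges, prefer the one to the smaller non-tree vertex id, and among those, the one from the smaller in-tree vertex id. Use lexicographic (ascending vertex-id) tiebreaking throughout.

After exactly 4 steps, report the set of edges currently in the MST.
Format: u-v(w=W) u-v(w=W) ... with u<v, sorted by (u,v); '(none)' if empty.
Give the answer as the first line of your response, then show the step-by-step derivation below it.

1-4(w=7) 1-6(w=11) 2-6(w=2) 4-5(w=1)

step 1: add edge 2-6 (w=2); MST = {2-6(w=2)}
step 2: add edge 1-6 (w=11); MST = {1-6(w=11) 2-6(w=2)}
step 3: add edge 1-4 (w=7); MST = {1-4(w=7) 1-6(w=11) 2-6(w=2)}
step 4: add edge 4-5 (w=1); MST = {1-4(w=7) 1-6(w=11) 2-6(w=2) 4-5(w=1)}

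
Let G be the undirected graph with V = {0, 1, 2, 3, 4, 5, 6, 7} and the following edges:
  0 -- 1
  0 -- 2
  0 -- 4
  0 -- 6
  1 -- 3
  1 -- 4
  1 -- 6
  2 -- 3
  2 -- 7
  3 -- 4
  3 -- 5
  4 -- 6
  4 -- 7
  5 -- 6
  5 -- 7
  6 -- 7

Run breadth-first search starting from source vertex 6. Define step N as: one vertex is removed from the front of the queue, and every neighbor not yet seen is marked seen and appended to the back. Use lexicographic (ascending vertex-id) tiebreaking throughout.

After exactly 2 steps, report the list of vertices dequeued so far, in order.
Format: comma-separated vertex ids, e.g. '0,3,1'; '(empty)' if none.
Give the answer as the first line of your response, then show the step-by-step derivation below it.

6,0

step 1: dequeue 6; queue=[0,1,4,5,7]; order=6
step 2: dequeue 0; queue=[1,4,5,7,2]; order=6,0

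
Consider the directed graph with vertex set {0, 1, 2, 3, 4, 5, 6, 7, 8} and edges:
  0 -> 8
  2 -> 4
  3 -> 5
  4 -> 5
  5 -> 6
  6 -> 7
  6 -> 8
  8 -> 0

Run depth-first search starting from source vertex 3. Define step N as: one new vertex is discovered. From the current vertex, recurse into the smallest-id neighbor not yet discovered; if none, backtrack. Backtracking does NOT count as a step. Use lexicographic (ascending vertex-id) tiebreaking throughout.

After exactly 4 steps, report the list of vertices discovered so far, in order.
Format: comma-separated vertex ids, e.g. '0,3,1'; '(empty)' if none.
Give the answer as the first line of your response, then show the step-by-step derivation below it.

3,5,6,7

step 1: discover 3; path=3; order=3
step 2: discover 5; path=3>5; order=3,5
step 3: discover 6; path=3>5>6; order=3,5,6
step 4: discover 7; path=3>5>6>7; order=3,5,6,7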